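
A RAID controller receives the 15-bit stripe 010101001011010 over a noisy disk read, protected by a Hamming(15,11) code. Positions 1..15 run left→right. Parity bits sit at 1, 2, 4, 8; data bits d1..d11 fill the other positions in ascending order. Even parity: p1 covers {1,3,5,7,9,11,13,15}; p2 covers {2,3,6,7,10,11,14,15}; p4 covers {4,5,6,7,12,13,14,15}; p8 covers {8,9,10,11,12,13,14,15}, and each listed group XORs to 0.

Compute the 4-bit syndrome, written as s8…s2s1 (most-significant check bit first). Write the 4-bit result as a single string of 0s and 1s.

0000

s1 (pos 1,3,5,7,9,11,13,15): 0⊕0⊕0⊕0⊕1⊕1⊕0⊕0 = 0
s2 (pos 2,3,6,7,10,11,14,15): 1⊕0⊕1⊕0⊕0⊕1⊕1⊕0 = 0
s4 (pos 4,5,6,7,12,13,14,15): 1⊕0⊕1⊕0⊕1⊕0⊕1⊕0 = 0
s8 (pos 8,9,10,11,12,13,14,15): 0⊕1⊕0⊕1⊕1⊕0⊕1⊕0 = 0
Syndrome s8…s1 = 0000 → no error.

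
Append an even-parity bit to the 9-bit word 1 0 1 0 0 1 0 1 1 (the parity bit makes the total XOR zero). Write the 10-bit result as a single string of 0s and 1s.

1010010111

XOR of the 9 data bits: 1⊕0⊕1⊕0⊕0⊕1⊕0⊕1⊕1 = 1
Parity bit = 1 (so all 10 bits XOR to 0).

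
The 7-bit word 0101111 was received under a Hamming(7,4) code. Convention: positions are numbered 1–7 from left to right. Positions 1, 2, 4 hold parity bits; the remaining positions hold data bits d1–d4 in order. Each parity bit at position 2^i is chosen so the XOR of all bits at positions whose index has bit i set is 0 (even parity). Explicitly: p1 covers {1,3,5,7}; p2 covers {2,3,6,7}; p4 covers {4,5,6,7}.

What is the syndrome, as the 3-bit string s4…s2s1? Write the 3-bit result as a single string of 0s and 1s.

010

s1 (pos 1,3,5,7): 0⊕0⊕1⊕1 = 0
s2 (pos 2,3,6,7): 1⊕0⊕1⊕1 = 1
s4 (pos 4,5,6,7): 1⊕1⊕1⊕1 = 0
Syndrome s4…s1 = 010 → error at position 2.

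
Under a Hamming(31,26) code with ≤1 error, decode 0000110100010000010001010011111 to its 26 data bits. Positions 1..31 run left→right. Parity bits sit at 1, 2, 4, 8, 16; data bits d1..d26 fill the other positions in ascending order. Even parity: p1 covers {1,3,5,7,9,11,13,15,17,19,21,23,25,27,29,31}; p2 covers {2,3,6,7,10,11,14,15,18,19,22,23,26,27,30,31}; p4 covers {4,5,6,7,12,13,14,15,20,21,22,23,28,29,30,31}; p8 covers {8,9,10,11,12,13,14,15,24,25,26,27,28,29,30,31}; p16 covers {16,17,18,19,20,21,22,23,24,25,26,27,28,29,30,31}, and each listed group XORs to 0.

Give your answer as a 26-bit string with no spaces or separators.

s1 (pos 1,3,5,7,9,11,13,15,17,19,21,23,25,27,29,31): 0⊕0⊕1⊕0⊕0⊕0⊕0⊕0⊕0⊕0⊕0⊕0⊕0⊕1⊕1⊕1 = 0
s2 (pos 2,3,6,7,10,11,14,15,18,19,22,23,26,27,30,31): 0⊕0⊕1⊕0⊕0⊕0⊕0⊕0⊕1⊕0⊕1⊕0⊕0⊕1⊕1⊕1 = 0
s4 (pos 4,5,6,7,12,13,14,15,20,21,22,23,28,29,30,31): 0⊕1⊕1⊕0⊕1⊕0⊕0⊕0⊕0⊕0⊕1⊕0⊕1⊕1⊕1⊕1 = 0
s8 (pos 8,9,10,11,12,13,14,15,24,25,26,27,28,29,30,31): 1⊕0⊕0⊕0⊕1⊕0⊕0⊕0⊕1⊕0⊕0⊕1⊕1⊕1⊕1⊕1 = 0
s16 (pos 16,17,18,19,20,21,22,23,24,25,26,27,28,29,30,31): 0⊕0⊕1⊕0⊕0⊕0⊕1⊕0⊕1⊕0⊕0⊕1⊕1⊕1⊕1⊕1 = 0
Syndrome s16…s1 = 00000 → no error.
Read data bits from positions 3,5,6,7,9,10,11,12,13,14,15,17,18,19,20,21,22,23,24,25,26,27,28,29,30,31: 01100001000010001010011111

01100001000010001010011111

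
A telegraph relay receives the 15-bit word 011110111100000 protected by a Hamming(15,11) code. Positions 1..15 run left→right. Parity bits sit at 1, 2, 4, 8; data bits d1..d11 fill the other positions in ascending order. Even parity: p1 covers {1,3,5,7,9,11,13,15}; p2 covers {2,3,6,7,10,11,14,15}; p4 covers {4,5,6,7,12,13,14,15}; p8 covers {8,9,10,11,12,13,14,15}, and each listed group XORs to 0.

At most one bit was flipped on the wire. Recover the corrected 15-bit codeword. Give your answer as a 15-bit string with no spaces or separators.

011110111101000

s1 (pos 1,3,5,7,9,11,13,15): 0⊕1⊕1⊕1⊕1⊕0⊕0⊕0 = 0
s2 (pos 2,3,6,7,10,11,14,15): 1⊕1⊕0⊕1⊕1⊕0⊕0⊕0 = 0
s4 (pos 4,5,6,7,12,13,14,15): 1⊕1⊕0⊕1⊕0⊕0⊕0⊕0 = 1
s8 (pos 8,9,10,11,12,13,14,15): 1⊕1⊕1⊕0⊕0⊕0⊕0⊕0 = 1
Syndrome s8…s1 = 1100 → error at position 12.
Flip position 12: 011110111100000 → 011110111101000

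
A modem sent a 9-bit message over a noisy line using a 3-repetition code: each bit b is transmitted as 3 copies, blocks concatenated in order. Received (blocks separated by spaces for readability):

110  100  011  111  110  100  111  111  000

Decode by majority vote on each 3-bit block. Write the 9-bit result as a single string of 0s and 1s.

Block 1 (110): 2 ones → 1
Block 2 (100): 1 one → 0
Block 3 (011): 2 ones → 1
Block 4 (111): 3 ones → 1
Block 5 (110): 2 ones → 1
Block 6 (100): 1 one → 0
Block 7 (111): 3 ones → 1
Block 8 (111): 3 ones → 1
Block 9 (000): 0 ones → 0

101110110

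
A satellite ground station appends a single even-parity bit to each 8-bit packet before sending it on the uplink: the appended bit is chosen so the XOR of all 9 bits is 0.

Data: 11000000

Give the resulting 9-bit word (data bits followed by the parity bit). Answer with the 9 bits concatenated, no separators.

110000000

XOR of the 8 data bits: 1⊕1⊕0⊕0⊕0⊕0⊕0⊕0 = 0
Parity bit = 0 (so all 9 bits XOR to 0).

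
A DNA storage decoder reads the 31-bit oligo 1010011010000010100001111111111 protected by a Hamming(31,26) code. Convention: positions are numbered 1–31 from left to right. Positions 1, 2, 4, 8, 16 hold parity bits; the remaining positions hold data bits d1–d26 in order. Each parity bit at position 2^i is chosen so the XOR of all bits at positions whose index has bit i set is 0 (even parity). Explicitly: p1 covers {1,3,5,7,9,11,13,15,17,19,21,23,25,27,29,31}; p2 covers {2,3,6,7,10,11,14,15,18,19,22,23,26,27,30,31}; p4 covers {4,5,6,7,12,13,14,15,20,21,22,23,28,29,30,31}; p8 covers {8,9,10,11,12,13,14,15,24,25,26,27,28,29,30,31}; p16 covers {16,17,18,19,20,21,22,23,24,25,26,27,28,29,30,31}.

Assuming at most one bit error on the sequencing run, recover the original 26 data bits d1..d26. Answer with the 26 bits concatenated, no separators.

10111000001100011111111111

s1 (pos 1,3,5,7,9,11,13,15,17,19,21,23,25,27,29,31): 1⊕1⊕0⊕1⊕1⊕0⊕0⊕1⊕1⊕0⊕0⊕1⊕1⊕1⊕1⊕1 = 1
s2 (pos 2,3,6,7,10,11,14,15,18,19,22,23,26,27,30,31): 0⊕1⊕1⊕1⊕0⊕0⊕0⊕1⊕0⊕0⊕1⊕1⊕1⊕1⊕1⊕1 = 0
s4 (pos 4,5,6,7,12,13,14,15,20,21,22,23,28,29,30,31): 0⊕0⊕1⊕1⊕0⊕0⊕0⊕1⊕0⊕0⊕1⊕1⊕1⊕1⊕1⊕1 = 1
s8 (pos 8,9,10,11,12,13,14,15,24,25,26,27,28,29,30,31): 0⊕1⊕0⊕0⊕0⊕0⊕0⊕1⊕1⊕1⊕1⊕1⊕1⊕1⊕1⊕1 = 0
s16 (pos 16,17,18,19,20,21,22,23,24,25,26,27,28,29,30,31): 0⊕1⊕0⊕0⊕0⊕0⊕1⊕1⊕1⊕1⊕1⊕1⊕1⊕1⊕1⊕1 = 1
Syndrome s16…s1 = 10101 → error at position 21.
Flip position 21: 1010011010000010100001111111111 → 1010011010000010100011111111111
Read data bits from positions 3,5,6,7,9,10,11,12,13,14,15,17,18,19,20,21,22,23,24,25,26,27,28,29,30,31: 10111000001100011111111111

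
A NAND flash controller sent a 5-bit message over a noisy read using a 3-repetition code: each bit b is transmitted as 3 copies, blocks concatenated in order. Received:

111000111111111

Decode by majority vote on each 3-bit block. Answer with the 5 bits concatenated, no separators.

10111

Block 1 (111): 3 ones → 1
Block 2 (000): 0 ones → 0
Block 3 (111): 3 ones → 1
Block 4 (111): 3 ones → 1
Block 5 (111): 3 ones → 1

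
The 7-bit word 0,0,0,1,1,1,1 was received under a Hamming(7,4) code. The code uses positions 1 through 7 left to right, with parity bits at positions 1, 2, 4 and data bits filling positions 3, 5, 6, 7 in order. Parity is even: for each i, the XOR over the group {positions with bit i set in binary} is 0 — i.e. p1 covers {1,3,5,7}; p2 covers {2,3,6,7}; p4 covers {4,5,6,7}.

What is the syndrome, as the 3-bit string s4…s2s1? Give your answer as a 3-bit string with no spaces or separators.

000

s1 (pos 1,3,5,7): 0⊕0⊕1⊕1 = 0
s2 (pos 2,3,6,7): 0⊕0⊕1⊕1 = 0
s4 (pos 4,5,6,7): 1⊕1⊕1⊕1 = 0
Syndrome s4…s1 = 000 → no error.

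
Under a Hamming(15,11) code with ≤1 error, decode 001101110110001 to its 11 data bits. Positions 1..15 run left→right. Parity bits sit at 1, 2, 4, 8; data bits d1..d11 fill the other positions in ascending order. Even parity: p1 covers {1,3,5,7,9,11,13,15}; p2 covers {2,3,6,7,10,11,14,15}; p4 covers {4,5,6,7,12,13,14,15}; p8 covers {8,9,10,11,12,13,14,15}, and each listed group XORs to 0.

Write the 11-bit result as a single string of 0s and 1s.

s1 (pos 1,3,5,7,9,11,13,15): 0⊕1⊕0⊕1⊕0⊕1⊕0⊕1 = 0
s2 (pos 2,3,6,7,10,11,14,15): 0⊕1⊕1⊕1⊕1⊕1⊕0⊕1 = 0
s4 (pos 4,5,6,7,12,13,14,15): 1⊕0⊕1⊕1⊕0⊕0⊕0⊕1 = 0
s8 (pos 8,9,10,11,12,13,14,15): 1⊕0⊕1⊕1⊕0⊕0⊕0⊕1 = 0
Syndrome s8…s1 = 0000 → no error.
Read data bits from positions 3,5,6,7,9,10,11,12,13,14,15: 10110110001

10110110001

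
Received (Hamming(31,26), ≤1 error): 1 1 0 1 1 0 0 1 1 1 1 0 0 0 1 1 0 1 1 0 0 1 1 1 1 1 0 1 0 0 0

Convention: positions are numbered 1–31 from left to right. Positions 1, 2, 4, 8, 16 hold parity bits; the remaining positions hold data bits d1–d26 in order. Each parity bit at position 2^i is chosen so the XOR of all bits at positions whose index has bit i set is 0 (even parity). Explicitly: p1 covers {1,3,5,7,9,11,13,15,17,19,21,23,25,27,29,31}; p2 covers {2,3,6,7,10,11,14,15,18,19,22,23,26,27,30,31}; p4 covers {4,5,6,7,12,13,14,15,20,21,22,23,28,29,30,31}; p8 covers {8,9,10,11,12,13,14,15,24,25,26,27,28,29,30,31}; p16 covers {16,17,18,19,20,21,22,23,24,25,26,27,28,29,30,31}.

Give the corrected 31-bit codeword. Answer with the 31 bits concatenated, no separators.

1101100111100011011001111001000

s1 (pos 1,3,5,7,9,11,13,15,17,19,21,23,25,27,29,31): 1⊕0⊕1⊕0⊕1⊕1⊕0⊕1⊕0⊕1⊕0⊕1⊕1⊕0⊕0⊕0 = 0
s2 (pos 2,3,6,7,10,11,14,15,18,19,22,23,26,27,30,31): 1⊕0⊕0⊕0⊕1⊕1⊕0⊕1⊕1⊕1⊕1⊕1⊕1⊕0⊕0⊕0 = 1
s4 (pos 4,5,6,7,12,13,14,15,20,21,22,23,28,29,30,31): 1⊕1⊕0⊕0⊕0⊕0⊕0⊕1⊕0⊕0⊕1⊕1⊕1⊕0⊕0⊕0 = 0
s8 (pos 8,9,10,11,12,13,14,15,24,25,26,27,28,29,30,31): 1⊕1⊕1⊕1⊕0⊕0⊕0⊕1⊕1⊕1⊕1⊕0⊕1⊕0⊕0⊕0 = 1
s16 (pos 16,17,18,19,20,21,22,23,24,25,26,27,28,29,30,31): 1⊕0⊕1⊕1⊕0⊕0⊕1⊕1⊕1⊕1⊕1⊕0⊕1⊕0⊕0⊕0 = 1
Syndrome s16…s1 = 11010 → error at position 26.
Flip position 26: 1101100111100011011001111101000 → 1101100111100011011001111001000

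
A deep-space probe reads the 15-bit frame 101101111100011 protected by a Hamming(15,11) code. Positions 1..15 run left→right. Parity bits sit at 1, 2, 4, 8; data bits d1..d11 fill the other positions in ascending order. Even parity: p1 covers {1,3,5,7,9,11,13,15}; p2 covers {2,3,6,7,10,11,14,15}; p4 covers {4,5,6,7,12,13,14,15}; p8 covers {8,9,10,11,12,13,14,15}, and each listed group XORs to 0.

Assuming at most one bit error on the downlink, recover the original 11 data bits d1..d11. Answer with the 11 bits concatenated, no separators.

10111100111

s1 (pos 1,3,5,7,9,11,13,15): 1⊕1⊕0⊕1⊕1⊕0⊕0⊕1 = 1
s2 (pos 2,3,6,7,10,11,14,15): 0⊕1⊕1⊕1⊕1⊕0⊕1⊕1 = 0
s4 (pos 4,5,6,7,12,13,14,15): 1⊕0⊕1⊕1⊕0⊕0⊕1⊕1 = 1
s8 (pos 8,9,10,11,12,13,14,15): 1⊕1⊕1⊕0⊕0⊕0⊕1⊕1 = 1
Syndrome s8…s1 = 1101 → error at position 13.
Flip position 13: 101101111100011 → 101101111100111
Read data bits from positions 3,5,6,7,9,10,11,12,13,14,15: 10111100111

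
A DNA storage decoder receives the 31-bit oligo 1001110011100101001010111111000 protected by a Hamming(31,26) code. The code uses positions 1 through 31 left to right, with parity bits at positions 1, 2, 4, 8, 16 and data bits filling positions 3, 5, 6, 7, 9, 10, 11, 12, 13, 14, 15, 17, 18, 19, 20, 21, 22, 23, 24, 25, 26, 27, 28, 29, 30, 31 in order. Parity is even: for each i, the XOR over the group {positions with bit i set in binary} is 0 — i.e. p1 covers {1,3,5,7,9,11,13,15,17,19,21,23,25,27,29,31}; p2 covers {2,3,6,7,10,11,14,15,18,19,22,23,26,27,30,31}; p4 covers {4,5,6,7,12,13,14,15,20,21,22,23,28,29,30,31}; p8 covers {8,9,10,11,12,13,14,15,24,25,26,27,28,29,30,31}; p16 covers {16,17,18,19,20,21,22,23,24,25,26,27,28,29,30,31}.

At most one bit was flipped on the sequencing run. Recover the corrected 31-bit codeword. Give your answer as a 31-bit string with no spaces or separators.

1001110011100101001010111111100

s1 (pos 1,3,5,7,9,11,13,15,17,19,21,23,25,27,29,31): 1⊕0⊕1⊕0⊕1⊕1⊕0⊕0⊕0⊕1⊕1⊕1⊕1⊕1⊕0⊕0 = 1
s2 (pos 2,3,6,7,10,11,14,15,18,19,22,23,26,27,30,31): 0⊕0⊕1⊕0⊕1⊕1⊕1⊕0⊕0⊕1⊕0⊕1⊕1⊕1⊕0⊕0 = 0
s4 (pos 4,5,6,7,12,13,14,15,20,21,22,23,28,29,30,31): 1⊕1⊕1⊕0⊕0⊕0⊕1⊕0⊕0⊕1⊕0⊕1⊕1⊕0⊕0⊕0 = 1
s8 (pos 8,9,10,11,12,13,14,15,24,25,26,27,28,29,30,31): 0⊕1⊕1⊕1⊕0⊕0⊕1⊕0⊕1⊕1⊕1⊕1⊕1⊕0⊕0⊕0 = 1
s16 (pos 16,17,18,19,20,21,22,23,24,25,26,27,28,29,30,31): 1⊕0⊕0⊕1⊕0⊕1⊕0⊕1⊕1⊕1⊕1⊕1⊕1⊕0⊕0⊕0 = 1
Syndrome s16…s1 = 11101 → error at position 29.
Flip position 29: 1001110011100101001010111111000 → 1001110011100101001010111111100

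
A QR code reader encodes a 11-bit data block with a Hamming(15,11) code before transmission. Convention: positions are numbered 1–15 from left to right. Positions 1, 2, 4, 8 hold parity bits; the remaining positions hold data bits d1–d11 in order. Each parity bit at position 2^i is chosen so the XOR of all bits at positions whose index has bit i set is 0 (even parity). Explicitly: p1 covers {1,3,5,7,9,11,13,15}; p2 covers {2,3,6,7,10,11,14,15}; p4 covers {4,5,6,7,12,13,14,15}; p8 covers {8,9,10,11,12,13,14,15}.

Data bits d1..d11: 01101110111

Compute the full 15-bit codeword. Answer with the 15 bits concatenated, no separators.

Place data at non-parity positions: p1 p2 0 p4 1 1 0 p8 1 1 1 0 1 1 1
p1 (pos 1,3,5,7,9,11,13,15): XOR of data positions = 0⊕1⊕0⊕1⊕1⊕1⊕1 = 1
p2 (pos 2,3,6,7,10,11,14,15): XOR of data positions = 0⊕1⊕0⊕1⊕1⊕1⊕1 = 1
p4 (pos 4,5,6,7,12,13,14,15): XOR of data positions = 1⊕1⊕0⊕0⊕1⊕1⊕1 = 1
p8 (pos 8,9,10,11,12,13,14,15): XOR of data positions = 1⊕1⊕1⊕0⊕1⊕1⊕1 = 0
Codeword: 110111001110111

110111001110111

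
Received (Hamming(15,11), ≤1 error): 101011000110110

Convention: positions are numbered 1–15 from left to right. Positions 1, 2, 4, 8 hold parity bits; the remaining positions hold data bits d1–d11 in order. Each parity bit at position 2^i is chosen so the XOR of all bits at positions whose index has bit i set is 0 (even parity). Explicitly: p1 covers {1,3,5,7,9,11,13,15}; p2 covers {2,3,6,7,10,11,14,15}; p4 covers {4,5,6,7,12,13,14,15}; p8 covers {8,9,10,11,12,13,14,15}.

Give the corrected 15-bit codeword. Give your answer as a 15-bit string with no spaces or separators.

s1 (pos 1,3,5,7,9,11,13,15): 1⊕1⊕1⊕0⊕0⊕1⊕1⊕0 = 1
s2 (pos 2,3,6,7,10,11,14,15): 0⊕1⊕1⊕0⊕1⊕1⊕1⊕0 = 1
s4 (pos 4,5,6,7,12,13,14,15): 0⊕1⊕1⊕0⊕0⊕1⊕1⊕0 = 0
s8 (pos 8,9,10,11,12,13,14,15): 0⊕0⊕1⊕1⊕0⊕1⊕1⊕0 = 0
Syndrome s8…s1 = 0011 → error at position 3.
Flip position 3: 101011000110110 → 100011000110110

100011000110110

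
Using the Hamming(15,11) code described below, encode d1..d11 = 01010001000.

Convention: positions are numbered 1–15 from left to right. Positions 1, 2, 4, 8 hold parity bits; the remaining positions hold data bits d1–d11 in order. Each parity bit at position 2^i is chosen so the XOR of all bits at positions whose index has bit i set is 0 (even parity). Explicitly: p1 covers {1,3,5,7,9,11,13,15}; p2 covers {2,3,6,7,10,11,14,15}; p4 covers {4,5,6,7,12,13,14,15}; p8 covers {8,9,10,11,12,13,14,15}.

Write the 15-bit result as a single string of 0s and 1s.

010110110001000

Place data at non-parity positions: p1 p2 0 p4 1 0 1 p8 0 0 0 1 0 0 0
p1 (pos 1,3,5,7,9,11,13,15): XOR of data positions = 0⊕1⊕1⊕0⊕0⊕0⊕0 = 0
p2 (pos 2,3,6,7,10,11,14,15): XOR of data positions = 0⊕0⊕1⊕0⊕0⊕0⊕0 = 1
p4 (pos 4,5,6,7,12,13,14,15): XOR of data positions = 1⊕0⊕1⊕1⊕0⊕0⊕0 = 1
p8 (pos 8,9,10,11,12,13,14,15): XOR of data positions = 0⊕0⊕0⊕1⊕0⊕0⊕0 = 1
Codeword: 010110110001000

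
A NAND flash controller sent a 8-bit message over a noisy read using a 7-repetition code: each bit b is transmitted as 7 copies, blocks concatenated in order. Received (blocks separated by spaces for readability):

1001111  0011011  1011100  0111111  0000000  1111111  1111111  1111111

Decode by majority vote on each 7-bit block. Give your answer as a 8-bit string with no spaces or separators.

11110111

Block 1 (1001111): 5 ones → 1
Block 2 (0011011): 4 ones → 1
Block 3 (1011100): 4 ones → 1
Block 4 (0111111): 6 ones → 1
Block 5 (0000000): 0 ones → 0
Block 6 (1111111): 7 ones → 1
Block 7 (1111111): 7 ones → 1
Block 8 (1111111): 7 ones → 1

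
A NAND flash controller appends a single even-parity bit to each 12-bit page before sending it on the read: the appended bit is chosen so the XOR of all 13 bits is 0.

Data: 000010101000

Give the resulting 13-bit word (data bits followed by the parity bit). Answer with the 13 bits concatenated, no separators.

XOR of the 12 data bits: 0⊕0⊕0⊕0⊕1⊕0⊕1⊕0⊕1⊕0⊕0⊕0 = 1
Parity bit = 1 (so all 13 bits XOR to 0).

0000101010001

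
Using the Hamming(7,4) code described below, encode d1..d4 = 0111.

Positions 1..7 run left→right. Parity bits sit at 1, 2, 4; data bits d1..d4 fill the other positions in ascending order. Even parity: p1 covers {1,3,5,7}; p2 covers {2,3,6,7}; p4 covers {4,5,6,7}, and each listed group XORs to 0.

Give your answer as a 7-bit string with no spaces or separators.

Place data at non-parity positions: p1 p2 0 p4 1 1 1
p1 (pos 1,3,5,7): XOR of data positions = 0⊕1⊕1 = 0
p2 (pos 2,3,6,7): XOR of data positions = 0⊕1⊕1 = 0
p4 (pos 4,5,6,7): XOR of data positions = 1⊕1⊕1 = 1
Codeword: 0001111

0001111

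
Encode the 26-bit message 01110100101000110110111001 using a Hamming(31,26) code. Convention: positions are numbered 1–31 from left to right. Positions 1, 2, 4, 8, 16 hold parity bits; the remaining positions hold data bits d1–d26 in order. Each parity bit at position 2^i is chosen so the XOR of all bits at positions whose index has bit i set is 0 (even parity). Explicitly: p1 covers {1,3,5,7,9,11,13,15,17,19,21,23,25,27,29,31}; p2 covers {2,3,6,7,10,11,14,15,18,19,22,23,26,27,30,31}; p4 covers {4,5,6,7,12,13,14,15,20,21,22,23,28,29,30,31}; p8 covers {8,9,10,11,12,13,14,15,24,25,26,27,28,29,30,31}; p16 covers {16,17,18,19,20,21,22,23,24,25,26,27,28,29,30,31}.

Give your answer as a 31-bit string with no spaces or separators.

Place data at non-parity positions: p1 p2 0 p4 1 1 1 p8 0 1 0 0 1 0 1 p16 0 0 0 1 1 0 1 1 0 1 1 1 0 0 1
p1 (pos 1,3,5,7,9,11,13,15,17,19,21,23,25,27,29,31): XOR of data positions = 0⊕1⊕1⊕0⊕0⊕1⊕1⊕0⊕0⊕1⊕1⊕0⊕1⊕0⊕1 = 0
p2 (pos 2,3,6,7,10,11,14,15,18,19,22,23,26,27,30,31): XOR of data positions = 0⊕1⊕1⊕1⊕0⊕0⊕1⊕0⊕0⊕0⊕1⊕1⊕1⊕0⊕1 = 0
p4 (pos 4,5,6,7,12,13,14,15,20,21,22,23,28,29,30,31): XOR of data positions = 1⊕1⊕1⊕0⊕1⊕0⊕1⊕1⊕1⊕0⊕1⊕1⊕0⊕0⊕1 = 0
p8 (pos 8,9,10,11,12,13,14,15,24,25,26,27,28,29,30,31): XOR of data positions = 0⊕1⊕0⊕0⊕1⊕0⊕1⊕1⊕0⊕1⊕1⊕1⊕0⊕0⊕1 = 0
p16 (pos 16,17,18,19,20,21,22,23,24,25,26,27,28,29,30,31): XOR of data positions = 0⊕0⊕0⊕1⊕1⊕0⊕1⊕1⊕0⊕1⊕1⊕1⊕0⊕0⊕1 = 0
Codeword: 0000111001001010000110110111001

0000111001001010000110110111001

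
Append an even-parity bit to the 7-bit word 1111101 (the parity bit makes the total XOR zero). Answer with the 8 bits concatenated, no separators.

XOR of the 7 data bits: 1⊕1⊕1⊕1⊕1⊕0⊕1 = 0
Parity bit = 0 (so all 8 bits XOR to 0).

11111010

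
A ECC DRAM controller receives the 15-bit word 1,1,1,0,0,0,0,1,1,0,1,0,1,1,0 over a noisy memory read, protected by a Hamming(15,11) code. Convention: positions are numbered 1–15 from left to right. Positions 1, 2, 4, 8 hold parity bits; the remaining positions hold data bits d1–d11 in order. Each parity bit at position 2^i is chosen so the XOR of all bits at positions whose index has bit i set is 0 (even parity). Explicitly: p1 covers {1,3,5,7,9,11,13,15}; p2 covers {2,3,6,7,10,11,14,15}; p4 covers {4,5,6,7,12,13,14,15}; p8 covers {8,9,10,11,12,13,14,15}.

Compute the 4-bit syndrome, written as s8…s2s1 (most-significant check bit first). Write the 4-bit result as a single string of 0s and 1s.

1001

s1 (pos 1,3,5,7,9,11,13,15): 1⊕1⊕0⊕0⊕1⊕1⊕1⊕0 = 1
s2 (pos 2,3,6,7,10,11,14,15): 1⊕1⊕0⊕0⊕0⊕1⊕1⊕0 = 0
s4 (pos 4,5,6,7,12,13,14,15): 0⊕0⊕0⊕0⊕0⊕1⊕1⊕0 = 0
s8 (pos 8,9,10,11,12,13,14,15): 1⊕1⊕0⊕1⊕0⊕1⊕1⊕0 = 1
Syndrome s8…s1 = 1001 → error at position 9.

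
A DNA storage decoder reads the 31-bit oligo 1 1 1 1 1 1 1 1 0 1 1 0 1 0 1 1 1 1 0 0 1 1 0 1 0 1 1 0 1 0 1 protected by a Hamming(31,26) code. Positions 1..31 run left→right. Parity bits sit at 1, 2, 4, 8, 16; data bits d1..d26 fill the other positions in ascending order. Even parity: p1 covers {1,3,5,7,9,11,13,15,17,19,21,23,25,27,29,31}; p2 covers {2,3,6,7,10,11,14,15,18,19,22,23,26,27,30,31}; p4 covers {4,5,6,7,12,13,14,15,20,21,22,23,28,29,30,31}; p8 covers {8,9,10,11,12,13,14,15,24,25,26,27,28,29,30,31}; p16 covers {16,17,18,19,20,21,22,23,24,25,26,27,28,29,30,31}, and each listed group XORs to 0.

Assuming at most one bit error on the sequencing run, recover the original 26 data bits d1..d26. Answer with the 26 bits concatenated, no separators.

s1 (pos 1,3,5,7,9,11,13,15,17,19,21,23,25,27,29,31): 1⊕1⊕1⊕1⊕0⊕1⊕1⊕1⊕1⊕0⊕1⊕0⊕0⊕1⊕1⊕1 = 0
s2 (pos 2,3,6,7,10,11,14,15,18,19,22,23,26,27,30,31): 1⊕1⊕1⊕1⊕1⊕1⊕0⊕1⊕1⊕0⊕1⊕0⊕1⊕1⊕0⊕1 = 0
s4 (pos 4,5,6,7,12,13,14,15,20,21,22,23,28,29,30,31): 1⊕1⊕1⊕1⊕0⊕1⊕0⊕1⊕0⊕1⊕1⊕0⊕0⊕1⊕0⊕1 = 0
s8 (pos 8,9,10,11,12,13,14,15,24,25,26,27,28,29,30,31): 1⊕0⊕1⊕1⊕0⊕1⊕0⊕1⊕1⊕0⊕1⊕1⊕0⊕1⊕0⊕1 = 0
s16 (pos 16,17,18,19,20,21,22,23,24,25,26,27,28,29,30,31): 1⊕1⊕1⊕0⊕0⊕1⊕1⊕0⊕1⊕0⊕1⊕1⊕0⊕1⊕0⊕1 = 0
Syndrome s16…s1 = 00000 → no error.
Read data bits from positions 3,5,6,7,9,10,11,12,13,14,15,17,18,19,20,21,22,23,24,25,26,27,28,29,30,31: 11110110101110011010110101

11110110101110011010110101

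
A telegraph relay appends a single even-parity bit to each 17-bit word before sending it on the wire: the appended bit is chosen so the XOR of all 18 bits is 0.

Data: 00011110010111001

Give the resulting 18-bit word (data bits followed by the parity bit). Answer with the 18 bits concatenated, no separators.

000111100101110011

XOR of the 17 data bits: 0⊕0⊕0⊕1⊕1⊕1⊕1⊕0⊕0⊕1⊕0⊕1⊕1⊕1⊕0⊕0⊕1 = 1
Parity bit = 1 (so all 18 bits XOR to 0).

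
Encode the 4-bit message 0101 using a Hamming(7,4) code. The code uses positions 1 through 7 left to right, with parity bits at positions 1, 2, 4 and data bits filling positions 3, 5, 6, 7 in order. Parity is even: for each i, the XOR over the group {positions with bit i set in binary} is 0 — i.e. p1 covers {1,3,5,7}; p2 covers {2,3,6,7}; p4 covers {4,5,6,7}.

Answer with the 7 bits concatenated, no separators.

0100101

Place data at non-parity positions: p1 p2 0 p4 1 0 1
p1 (pos 1,3,5,7): XOR of data positions = 0⊕1⊕1 = 0
p2 (pos 2,3,6,7): XOR of data positions = 0⊕0⊕1 = 1
p4 (pos 4,5,6,7): XOR of data positions = 1⊕0⊕1 = 0
Codeword: 0100101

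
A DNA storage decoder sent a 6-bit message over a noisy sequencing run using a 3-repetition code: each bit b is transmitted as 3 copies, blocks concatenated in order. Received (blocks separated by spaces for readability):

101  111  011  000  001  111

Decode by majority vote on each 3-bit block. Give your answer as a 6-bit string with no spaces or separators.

Block 1 (101): 2 ones → 1
Block 2 (111): 3 ones → 1
Block 3 (011): 2 ones → 1
Block 4 (000): 0 ones → 0
Block 5 (001): 1 one → 0
Block 6 (111): 3 ones → 1

111001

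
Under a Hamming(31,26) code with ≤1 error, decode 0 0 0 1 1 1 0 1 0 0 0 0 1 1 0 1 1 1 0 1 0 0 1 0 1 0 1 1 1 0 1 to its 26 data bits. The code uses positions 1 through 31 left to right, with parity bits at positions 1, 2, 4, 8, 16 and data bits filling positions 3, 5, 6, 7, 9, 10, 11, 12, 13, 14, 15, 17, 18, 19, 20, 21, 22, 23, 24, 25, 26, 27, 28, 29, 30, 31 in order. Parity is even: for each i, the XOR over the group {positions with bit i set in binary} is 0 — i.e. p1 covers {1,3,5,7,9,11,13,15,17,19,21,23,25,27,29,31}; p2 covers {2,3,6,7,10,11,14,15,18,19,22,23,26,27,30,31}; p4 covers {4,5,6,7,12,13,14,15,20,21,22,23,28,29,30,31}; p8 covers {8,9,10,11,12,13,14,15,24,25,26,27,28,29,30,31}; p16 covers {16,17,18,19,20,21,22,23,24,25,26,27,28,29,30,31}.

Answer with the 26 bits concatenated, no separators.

s1 (pos 1,3,5,7,9,11,13,15,17,19,21,23,25,27,29,31): 0⊕0⊕1⊕0⊕0⊕0⊕1⊕0⊕1⊕0⊕0⊕1⊕1⊕1⊕1⊕1 = 0
s2 (pos 2,3,6,7,10,11,14,15,18,19,22,23,26,27,30,31): 0⊕0⊕1⊕0⊕0⊕0⊕1⊕0⊕1⊕0⊕0⊕1⊕0⊕1⊕0⊕1 = 0
s4 (pos 4,5,6,7,12,13,14,15,20,21,22,23,28,29,30,31): 1⊕1⊕1⊕0⊕0⊕1⊕1⊕0⊕1⊕0⊕0⊕1⊕1⊕1⊕0⊕1 = 0
s8 (pos 8,9,10,11,12,13,14,15,24,25,26,27,28,29,30,31): 1⊕0⊕0⊕0⊕0⊕1⊕1⊕0⊕0⊕1⊕0⊕1⊕1⊕1⊕0⊕1 = 0
s16 (pos 16,17,18,19,20,21,22,23,24,25,26,27,28,29,30,31): 1⊕1⊕1⊕0⊕1⊕0⊕0⊕1⊕0⊕1⊕0⊕1⊕1⊕1⊕0⊕1 = 0
Syndrome s16…s1 = 00000 → no error.
Read data bits from positions 3,5,6,7,9,10,11,12,13,14,15,17,18,19,20,21,22,23,24,25,26,27,28,29,30,31: 01100000110110100101011101

01100000110110100101011101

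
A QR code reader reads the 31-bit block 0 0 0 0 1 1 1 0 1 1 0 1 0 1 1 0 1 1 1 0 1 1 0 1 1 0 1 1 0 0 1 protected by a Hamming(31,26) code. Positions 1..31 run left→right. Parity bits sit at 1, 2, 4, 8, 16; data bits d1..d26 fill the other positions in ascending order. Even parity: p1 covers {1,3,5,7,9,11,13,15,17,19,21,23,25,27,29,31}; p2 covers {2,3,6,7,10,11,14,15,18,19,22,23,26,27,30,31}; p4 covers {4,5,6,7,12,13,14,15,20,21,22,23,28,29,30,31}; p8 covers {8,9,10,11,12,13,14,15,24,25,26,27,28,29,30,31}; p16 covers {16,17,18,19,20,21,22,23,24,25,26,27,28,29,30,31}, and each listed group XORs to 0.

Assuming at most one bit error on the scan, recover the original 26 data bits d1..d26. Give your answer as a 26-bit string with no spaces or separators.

s1 (pos 1,3,5,7,9,11,13,15,17,19,21,23,25,27,29,31): 0⊕0⊕1⊕1⊕1⊕0⊕0⊕1⊕1⊕1⊕1⊕0⊕1⊕1⊕0⊕1 = 0
s2 (pos 2,3,6,7,10,11,14,15,18,19,22,23,26,27,30,31): 0⊕0⊕1⊕1⊕1⊕0⊕1⊕1⊕1⊕1⊕1⊕0⊕0⊕1⊕0⊕1 = 0
s4 (pos 4,5,6,7,12,13,14,15,20,21,22,23,28,29,30,31): 0⊕1⊕1⊕1⊕1⊕0⊕1⊕1⊕0⊕1⊕1⊕0⊕1⊕0⊕0⊕1 = 0
s8 (pos 8,9,10,11,12,13,14,15,24,25,26,27,28,29,30,31): 0⊕1⊕1⊕0⊕1⊕0⊕1⊕1⊕1⊕1⊕0⊕1⊕1⊕0⊕0⊕1 = 0
s16 (pos 16,17,18,19,20,21,22,23,24,25,26,27,28,29,30,31): 0⊕1⊕1⊕1⊕0⊕1⊕1⊕0⊕1⊕1⊕0⊕1⊕1⊕0⊕0⊕1 = 0
Syndrome s16…s1 = 00000 → no error.
Read data bits from positions 3,5,6,7,9,10,11,12,13,14,15,17,18,19,20,21,22,23,24,25,26,27,28,29,30,31: 01111101011111011011011001

01111101011111011011011001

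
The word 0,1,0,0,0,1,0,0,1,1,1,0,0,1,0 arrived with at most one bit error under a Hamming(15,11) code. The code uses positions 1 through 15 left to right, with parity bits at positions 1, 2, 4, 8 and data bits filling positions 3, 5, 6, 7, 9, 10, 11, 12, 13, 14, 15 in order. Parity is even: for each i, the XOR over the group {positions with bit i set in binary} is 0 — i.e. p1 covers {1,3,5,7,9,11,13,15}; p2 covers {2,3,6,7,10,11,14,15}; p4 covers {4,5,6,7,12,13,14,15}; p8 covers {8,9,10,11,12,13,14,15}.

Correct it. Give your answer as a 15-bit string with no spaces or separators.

000001001110010

s1 (pos 1,3,5,7,9,11,13,15): 0⊕0⊕0⊕0⊕1⊕1⊕0⊕0 = 0
s2 (pos 2,3,6,7,10,11,14,15): 1⊕0⊕1⊕0⊕1⊕1⊕1⊕0 = 1
s4 (pos 4,5,6,7,12,13,14,15): 0⊕0⊕1⊕0⊕0⊕0⊕1⊕0 = 0
s8 (pos 8,9,10,11,12,13,14,15): 0⊕1⊕1⊕1⊕0⊕0⊕1⊕0 = 0
Syndrome s8…s1 = 0010 → error at position 2.
Flip position 2: 010001001110010 → 000001001110010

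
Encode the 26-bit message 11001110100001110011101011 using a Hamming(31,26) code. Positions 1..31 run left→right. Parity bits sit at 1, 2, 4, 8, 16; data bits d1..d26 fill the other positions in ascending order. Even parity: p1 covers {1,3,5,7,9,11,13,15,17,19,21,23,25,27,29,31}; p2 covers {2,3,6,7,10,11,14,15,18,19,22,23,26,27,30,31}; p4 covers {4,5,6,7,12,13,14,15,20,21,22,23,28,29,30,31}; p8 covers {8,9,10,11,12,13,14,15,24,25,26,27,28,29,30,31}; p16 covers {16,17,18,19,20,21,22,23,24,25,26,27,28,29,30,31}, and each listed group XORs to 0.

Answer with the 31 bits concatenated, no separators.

1111100011101001001110011101011

Place data at non-parity positions: p1 p2 1 p4 1 0 0 p8 1 1 1 0 1 0 0 p16 0 0 1 1 1 0 0 1 1 1 0 1 0 1 1
p1 (pos 1,3,5,7,9,11,13,15,17,19,21,23,25,27,29,31): XOR of data positions = 1⊕1⊕0⊕1⊕1⊕1⊕0⊕0⊕1⊕1⊕0⊕1⊕0⊕0⊕1 = 1
p2 (pos 2,3,6,7,10,11,14,15,18,19,22,23,26,27,30,31): XOR of data positions = 1⊕0⊕0⊕1⊕1⊕0⊕0⊕0⊕1⊕0⊕0⊕1⊕0⊕1⊕1 = 1
p4 (pos 4,5,6,7,12,13,14,15,20,21,22,23,28,29,30,31): XOR of data positions = 1⊕0⊕0⊕0⊕1⊕0⊕0⊕1⊕1⊕0⊕0⊕1⊕0⊕1⊕1 = 1
p8 (pos 8,9,10,11,12,13,14,15,24,25,26,27,28,29,30,31): XOR of data positions = 1⊕1⊕1⊕0⊕1⊕0⊕0⊕1⊕1⊕1⊕0⊕1⊕0⊕1⊕1 = 0
p16 (pos 16,17,18,19,20,21,22,23,24,25,26,27,28,29,30,31): XOR of data positions = 0⊕0⊕1⊕1⊕1⊕0⊕0⊕1⊕1⊕1⊕0⊕1⊕0⊕1⊕1 = 1
Codeword: 1111100011101001001110011101011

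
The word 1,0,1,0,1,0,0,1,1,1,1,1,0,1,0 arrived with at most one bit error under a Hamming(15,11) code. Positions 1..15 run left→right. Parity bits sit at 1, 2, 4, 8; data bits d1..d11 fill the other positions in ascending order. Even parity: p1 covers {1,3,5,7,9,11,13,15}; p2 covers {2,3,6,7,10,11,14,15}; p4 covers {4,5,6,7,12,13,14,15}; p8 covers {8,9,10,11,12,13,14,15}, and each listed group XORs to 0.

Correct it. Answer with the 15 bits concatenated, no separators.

101000011111010

s1 (pos 1,3,5,7,9,11,13,15): 1⊕1⊕1⊕0⊕1⊕1⊕0⊕0 = 1
s2 (pos 2,3,6,7,10,11,14,15): 0⊕1⊕0⊕0⊕1⊕1⊕1⊕0 = 0
s4 (pos 4,5,6,7,12,13,14,15): 0⊕1⊕0⊕0⊕1⊕0⊕1⊕0 = 1
s8 (pos 8,9,10,11,12,13,14,15): 1⊕1⊕1⊕1⊕1⊕0⊕1⊕0 = 0
Syndrome s8…s1 = 0101 → error at position 5.
Flip position 5: 101010011111010 → 101000011111010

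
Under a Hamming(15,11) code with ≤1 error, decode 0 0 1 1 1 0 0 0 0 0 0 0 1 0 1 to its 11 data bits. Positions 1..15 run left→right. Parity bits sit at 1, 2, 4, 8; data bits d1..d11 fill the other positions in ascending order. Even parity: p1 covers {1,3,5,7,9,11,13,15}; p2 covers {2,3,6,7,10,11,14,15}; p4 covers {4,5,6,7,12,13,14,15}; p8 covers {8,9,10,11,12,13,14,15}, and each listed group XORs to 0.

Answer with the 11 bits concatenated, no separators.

s1 (pos 1,3,5,7,9,11,13,15): 0⊕1⊕1⊕0⊕0⊕0⊕1⊕1 = 0
s2 (pos 2,3,6,7,10,11,14,15): 0⊕1⊕0⊕0⊕0⊕0⊕0⊕1 = 0
s4 (pos 4,5,6,7,12,13,14,15): 1⊕1⊕0⊕0⊕0⊕1⊕0⊕1 = 0
s8 (pos 8,9,10,11,12,13,14,15): 0⊕0⊕0⊕0⊕0⊕1⊕0⊕1 = 0
Syndrome s8…s1 = 0000 → no error.
Read data bits from positions 3,5,6,7,9,10,11,12,13,14,15: 11000000101

11000000101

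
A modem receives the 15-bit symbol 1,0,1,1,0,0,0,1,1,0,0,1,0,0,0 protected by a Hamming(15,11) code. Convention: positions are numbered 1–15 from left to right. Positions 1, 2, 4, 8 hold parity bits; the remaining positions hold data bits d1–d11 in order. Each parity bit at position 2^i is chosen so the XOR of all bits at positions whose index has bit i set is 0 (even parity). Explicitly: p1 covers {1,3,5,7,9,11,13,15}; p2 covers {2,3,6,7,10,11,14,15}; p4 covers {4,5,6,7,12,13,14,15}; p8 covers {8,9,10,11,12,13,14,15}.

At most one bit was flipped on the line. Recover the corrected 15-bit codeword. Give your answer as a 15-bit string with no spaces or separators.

s1 (pos 1,3,5,7,9,11,13,15): 1⊕1⊕0⊕0⊕1⊕0⊕0⊕0 = 1
s2 (pos 2,3,6,7,10,11,14,15): 0⊕1⊕0⊕0⊕0⊕0⊕0⊕0 = 1
s4 (pos 4,5,6,7,12,13,14,15): 1⊕0⊕0⊕0⊕1⊕0⊕0⊕0 = 0
s8 (pos 8,9,10,11,12,13,14,15): 1⊕1⊕0⊕0⊕1⊕0⊕0⊕0 = 1
Syndrome s8…s1 = 1011 → error at position 11.
Flip position 11: 101100011001000 → 101100011011000

101100011011000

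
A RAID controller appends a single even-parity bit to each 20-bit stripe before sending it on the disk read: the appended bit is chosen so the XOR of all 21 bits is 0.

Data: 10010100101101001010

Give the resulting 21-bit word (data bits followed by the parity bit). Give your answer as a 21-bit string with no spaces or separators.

XOR of the 20 data bits: 1⊕0⊕0⊕1⊕0⊕1⊕0⊕0⊕1⊕0⊕1⊕1⊕0⊕1⊕0⊕0⊕1⊕0⊕1⊕0 = 1
Parity bit = 1 (so all 21 bits XOR to 0).

100101001011010010101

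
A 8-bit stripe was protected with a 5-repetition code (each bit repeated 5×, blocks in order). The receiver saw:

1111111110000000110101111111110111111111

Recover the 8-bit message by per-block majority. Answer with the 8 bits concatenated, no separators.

Block 1 (11111): 5 ones → 1
Block 2 (11110): 4 ones → 1
Block 3 (00000): 0 ones → 0
Block 4 (01101): 3 ones → 1
Block 5 (01111): 4 ones → 1
Block 6 (11111): 5 ones → 1
Block 7 (01111): 4 ones → 1
Block 8 (11111): 5 ones → 1

11011111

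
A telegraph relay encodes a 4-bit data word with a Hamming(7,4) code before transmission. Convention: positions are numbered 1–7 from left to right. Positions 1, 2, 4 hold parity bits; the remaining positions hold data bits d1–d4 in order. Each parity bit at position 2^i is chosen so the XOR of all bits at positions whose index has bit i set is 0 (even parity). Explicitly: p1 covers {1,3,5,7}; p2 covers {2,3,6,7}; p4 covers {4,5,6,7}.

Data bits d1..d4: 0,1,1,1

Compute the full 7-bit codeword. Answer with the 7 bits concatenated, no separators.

Place data at non-parity positions: p1 p2 0 p4 1 1 1
p1 (pos 1,3,5,7): XOR of data positions = 0⊕1⊕1 = 0
p2 (pos 2,3,6,7): XOR of data positions = 0⊕1⊕1 = 0
p4 (pos 4,5,6,7): XOR of data positions = 1⊕1⊕1 = 1
Codeword: 0001111

0001111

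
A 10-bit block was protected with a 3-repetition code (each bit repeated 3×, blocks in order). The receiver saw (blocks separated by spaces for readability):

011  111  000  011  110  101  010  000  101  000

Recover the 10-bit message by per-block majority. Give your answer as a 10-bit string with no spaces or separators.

1101110010

Block 1 (011): 2 ones → 1
Block 2 (111): 3 ones → 1
Block 3 (000): 0 ones → 0
Block 4 (011): 2 ones → 1
Block 5 (110): 2 ones → 1
Block 6 (101): 2 ones → 1
Block 7 (010): 1 one → 0
Block 8 (000): 0 ones → 0
Block 9 (101): 2 ones → 1
Block 10 (000): 0 ones → 0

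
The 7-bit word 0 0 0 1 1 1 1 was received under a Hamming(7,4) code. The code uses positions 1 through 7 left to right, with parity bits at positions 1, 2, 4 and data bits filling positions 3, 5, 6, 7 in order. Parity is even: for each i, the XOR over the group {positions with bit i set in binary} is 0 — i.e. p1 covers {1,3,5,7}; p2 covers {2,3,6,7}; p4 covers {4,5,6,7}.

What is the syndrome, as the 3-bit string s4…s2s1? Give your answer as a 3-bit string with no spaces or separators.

000

s1 (pos 1,3,5,7): 0⊕0⊕1⊕1 = 0
s2 (pos 2,3,6,7): 0⊕0⊕1⊕1 = 0
s4 (pos 4,5,6,7): 1⊕1⊕1⊕1 = 0
Syndrome s4…s1 = 000 → no error.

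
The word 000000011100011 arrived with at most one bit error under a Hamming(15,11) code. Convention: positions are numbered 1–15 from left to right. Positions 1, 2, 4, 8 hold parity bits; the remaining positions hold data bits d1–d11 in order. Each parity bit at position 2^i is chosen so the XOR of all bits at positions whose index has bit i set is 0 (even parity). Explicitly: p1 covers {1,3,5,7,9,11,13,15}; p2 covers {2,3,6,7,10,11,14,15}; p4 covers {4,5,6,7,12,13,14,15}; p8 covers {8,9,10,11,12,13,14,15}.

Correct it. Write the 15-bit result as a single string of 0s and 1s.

000000011000011

s1 (pos 1,3,5,7,9,11,13,15): 0⊕0⊕0⊕0⊕1⊕0⊕0⊕1 = 0
s2 (pos 2,3,6,7,10,11,14,15): 0⊕0⊕0⊕0⊕1⊕0⊕1⊕1 = 1
s4 (pos 4,5,6,7,12,13,14,15): 0⊕0⊕0⊕0⊕0⊕0⊕1⊕1 = 0
s8 (pos 8,9,10,11,12,13,14,15): 1⊕1⊕1⊕0⊕0⊕0⊕1⊕1 = 1
Syndrome s8…s1 = 1010 → error at position 10.
Flip position 10: 000000011100011 → 000000011000011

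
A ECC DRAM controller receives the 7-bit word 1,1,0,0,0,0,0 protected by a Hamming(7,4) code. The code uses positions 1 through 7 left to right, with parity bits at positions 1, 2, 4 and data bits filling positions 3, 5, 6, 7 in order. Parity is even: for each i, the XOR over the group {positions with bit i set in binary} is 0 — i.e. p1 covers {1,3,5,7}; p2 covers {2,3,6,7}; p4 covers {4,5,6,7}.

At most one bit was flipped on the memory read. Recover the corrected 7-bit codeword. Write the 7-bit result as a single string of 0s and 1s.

1110000

s1 (pos 1,3,5,7): 1⊕0⊕0⊕0 = 1
s2 (pos 2,3,6,7): 1⊕0⊕0⊕0 = 1
s4 (pos 4,5,6,7): 0⊕0⊕0⊕0 = 0
Syndrome s4…s1 = 011 → error at position 3.
Flip position 3: 1100000 → 1110000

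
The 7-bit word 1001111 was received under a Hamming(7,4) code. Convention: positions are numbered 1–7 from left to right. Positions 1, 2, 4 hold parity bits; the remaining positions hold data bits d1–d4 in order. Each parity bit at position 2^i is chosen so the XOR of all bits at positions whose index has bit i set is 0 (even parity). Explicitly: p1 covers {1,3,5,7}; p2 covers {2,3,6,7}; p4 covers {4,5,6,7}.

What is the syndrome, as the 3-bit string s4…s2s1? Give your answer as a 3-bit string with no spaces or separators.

s1 (pos 1,3,5,7): 1⊕0⊕1⊕1 = 1
s2 (pos 2,3,6,7): 0⊕0⊕1⊕1 = 0
s4 (pos 4,5,6,7): 1⊕1⊕1⊕1 = 0
Syndrome s4…s1 = 001 → error at position 1.

001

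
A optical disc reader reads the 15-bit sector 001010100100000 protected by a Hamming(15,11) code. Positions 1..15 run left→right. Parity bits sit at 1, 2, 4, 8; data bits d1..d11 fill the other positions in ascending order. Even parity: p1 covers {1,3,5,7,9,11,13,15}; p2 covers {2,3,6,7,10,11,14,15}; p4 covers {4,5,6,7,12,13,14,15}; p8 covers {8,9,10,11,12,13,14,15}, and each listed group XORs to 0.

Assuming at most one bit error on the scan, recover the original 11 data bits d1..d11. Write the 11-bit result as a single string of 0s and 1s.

s1 (pos 1,3,5,7,9,11,13,15): 0⊕1⊕1⊕1⊕0⊕0⊕0⊕0 = 1
s2 (pos 2,3,6,7,10,11,14,15): 0⊕1⊕0⊕1⊕1⊕0⊕0⊕0 = 1
s4 (pos 4,5,6,7,12,13,14,15): 0⊕1⊕0⊕1⊕0⊕0⊕0⊕0 = 0
s8 (pos 8,9,10,11,12,13,14,15): 0⊕0⊕1⊕0⊕0⊕0⊕0⊕0 = 1
Syndrome s8…s1 = 1011 → error at position 11.
Flip position 11: 001010100100000 → 001010100110000
Read data bits from positions 3,5,6,7,9,10,11,12,13,14,15: 11010110000

11010110000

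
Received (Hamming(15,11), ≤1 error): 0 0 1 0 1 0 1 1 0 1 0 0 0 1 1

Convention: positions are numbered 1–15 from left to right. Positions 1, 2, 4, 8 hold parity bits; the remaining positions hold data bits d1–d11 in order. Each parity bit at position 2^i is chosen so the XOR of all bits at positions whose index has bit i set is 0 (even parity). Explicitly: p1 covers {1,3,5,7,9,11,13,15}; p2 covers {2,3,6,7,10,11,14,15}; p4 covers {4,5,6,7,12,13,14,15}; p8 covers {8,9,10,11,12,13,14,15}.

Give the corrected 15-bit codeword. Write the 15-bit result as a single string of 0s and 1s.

s1 (pos 1,3,5,7,9,11,13,15): 0⊕1⊕1⊕1⊕0⊕0⊕0⊕1 = 0
s2 (pos 2,3,6,7,10,11,14,15): 0⊕1⊕0⊕1⊕1⊕0⊕1⊕1 = 1
s4 (pos 4,5,6,7,12,13,14,15): 0⊕1⊕0⊕1⊕0⊕0⊕1⊕1 = 0
s8 (pos 8,9,10,11,12,13,14,15): 1⊕0⊕1⊕0⊕0⊕0⊕1⊕1 = 0
Syndrome s8…s1 = 0010 → error at position 2.
Flip position 2: 001010110100011 → 011010110100011

011010110100011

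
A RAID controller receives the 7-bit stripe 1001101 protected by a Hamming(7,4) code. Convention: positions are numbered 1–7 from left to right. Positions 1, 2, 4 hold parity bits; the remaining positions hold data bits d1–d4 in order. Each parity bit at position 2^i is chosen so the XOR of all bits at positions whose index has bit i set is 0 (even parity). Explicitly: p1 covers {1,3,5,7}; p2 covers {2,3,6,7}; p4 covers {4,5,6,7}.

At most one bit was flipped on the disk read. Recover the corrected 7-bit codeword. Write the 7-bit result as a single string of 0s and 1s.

1001100

s1 (pos 1,3,5,7): 1⊕0⊕1⊕1 = 1
s2 (pos 2,3,6,7): 0⊕0⊕0⊕1 = 1
s4 (pos 4,5,6,7): 1⊕1⊕0⊕1 = 1
Syndrome s4…s1 = 111 → error at position 7.
Flip position 7: 1001101 → 1001100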